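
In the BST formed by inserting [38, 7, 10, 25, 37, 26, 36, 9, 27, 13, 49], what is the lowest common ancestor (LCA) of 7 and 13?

Tree insertion order: [38, 7, 10, 25, 37, 26, 36, 9, 27, 13, 49]
Tree (level-order array): [38, 7, 49, None, 10, None, None, 9, 25, None, None, 13, 37, None, None, 26, None, None, 36, 27]
In a BST, the LCA of p=7, q=13 is the first node v on the
root-to-leaf path with p <= v <= q (go left if both < v, right if both > v).
Walk from root:
  at 38: both 7 and 13 < 38, go left
  at 7: 7 <= 7 <= 13, this is the LCA
LCA = 7


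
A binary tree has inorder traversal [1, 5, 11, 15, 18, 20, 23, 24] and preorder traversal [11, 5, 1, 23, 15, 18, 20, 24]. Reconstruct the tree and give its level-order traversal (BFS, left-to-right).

Inorder:  [1, 5, 11, 15, 18, 20, 23, 24]
Preorder: [11, 5, 1, 23, 15, 18, 20, 24]
Algorithm: preorder visits root first, so consume preorder in order;
for each root, split the current inorder slice at that value into
left-subtree inorder and right-subtree inorder, then recurse.
Recursive splits:
  root=11; inorder splits into left=[1, 5], right=[15, 18, 20, 23, 24]
  root=5; inorder splits into left=[1], right=[]
  root=1; inorder splits into left=[], right=[]
  root=23; inorder splits into left=[15, 18, 20], right=[24]
  root=15; inorder splits into left=[], right=[18, 20]
  root=18; inorder splits into left=[], right=[20]
  root=20; inorder splits into left=[], right=[]
  root=24; inorder splits into left=[], right=[]
Reconstructed level-order: [11, 5, 23, 1, 15, 24, 18, 20]


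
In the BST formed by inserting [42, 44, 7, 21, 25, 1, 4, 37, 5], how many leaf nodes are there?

Tree built from: [42, 44, 7, 21, 25, 1, 4, 37, 5]
Tree (level-order array): [42, 7, 44, 1, 21, None, None, None, 4, None, 25, None, 5, None, 37]
Rule: A leaf has 0 children.
Per-node child counts:
  node 42: 2 child(ren)
  node 7: 2 child(ren)
  node 1: 1 child(ren)
  node 4: 1 child(ren)
  node 5: 0 child(ren)
  node 21: 1 child(ren)
  node 25: 1 child(ren)
  node 37: 0 child(ren)
  node 44: 0 child(ren)
Matching nodes: [5, 37, 44]
Count of leaf nodes: 3


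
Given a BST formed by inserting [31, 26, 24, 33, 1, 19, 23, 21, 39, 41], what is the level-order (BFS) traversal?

Tree insertion order: [31, 26, 24, 33, 1, 19, 23, 21, 39, 41]
Tree (level-order array): [31, 26, 33, 24, None, None, 39, 1, None, None, 41, None, 19, None, None, None, 23, 21]
BFS from the root, enqueuing left then right child of each popped node:
  queue [31] -> pop 31, enqueue [26, 33], visited so far: [31]
  queue [26, 33] -> pop 26, enqueue [24], visited so far: [31, 26]
  queue [33, 24] -> pop 33, enqueue [39], visited so far: [31, 26, 33]
  queue [24, 39] -> pop 24, enqueue [1], visited so far: [31, 26, 33, 24]
  queue [39, 1] -> pop 39, enqueue [41], visited so far: [31, 26, 33, 24, 39]
  queue [1, 41] -> pop 1, enqueue [19], visited so far: [31, 26, 33, 24, 39, 1]
  queue [41, 19] -> pop 41, enqueue [none], visited so far: [31, 26, 33, 24, 39, 1, 41]
  queue [19] -> pop 19, enqueue [23], visited so far: [31, 26, 33, 24, 39, 1, 41, 19]
  queue [23] -> pop 23, enqueue [21], visited so far: [31, 26, 33, 24, 39, 1, 41, 19, 23]
  queue [21] -> pop 21, enqueue [none], visited so far: [31, 26, 33, 24, 39, 1, 41, 19, 23, 21]
Result: [31, 26, 33, 24, 39, 1, 41, 19, 23, 21]


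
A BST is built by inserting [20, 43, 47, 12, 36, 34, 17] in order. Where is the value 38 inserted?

Starting tree (level order): [20, 12, 43, None, 17, 36, 47, None, None, 34]
Insertion path: 20 -> 43 -> 36
Result: insert 38 as right child of 36
Final tree (level order): [20, 12, 43, None, 17, 36, 47, None, None, 34, 38]


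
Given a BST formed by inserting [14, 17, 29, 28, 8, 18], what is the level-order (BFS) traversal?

Tree insertion order: [14, 17, 29, 28, 8, 18]
Tree (level-order array): [14, 8, 17, None, None, None, 29, 28, None, 18]
BFS from the root, enqueuing left then right child of each popped node:
  queue [14] -> pop 14, enqueue [8, 17], visited so far: [14]
  queue [8, 17] -> pop 8, enqueue [none], visited so far: [14, 8]
  queue [17] -> pop 17, enqueue [29], visited so far: [14, 8, 17]
  queue [29] -> pop 29, enqueue [28], visited so far: [14, 8, 17, 29]
  queue [28] -> pop 28, enqueue [18], visited so far: [14, 8, 17, 29, 28]
  queue [18] -> pop 18, enqueue [none], visited so far: [14, 8, 17, 29, 28, 18]
Result: [14, 8, 17, 29, 28, 18]


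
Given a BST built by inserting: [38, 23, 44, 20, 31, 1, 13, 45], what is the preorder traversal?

Tree insertion order: [38, 23, 44, 20, 31, 1, 13, 45]
Tree (level-order array): [38, 23, 44, 20, 31, None, 45, 1, None, None, None, None, None, None, 13]
Preorder traversal: [38, 23, 20, 1, 13, 31, 44, 45]


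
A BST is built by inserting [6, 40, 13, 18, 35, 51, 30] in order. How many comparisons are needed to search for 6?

Search path for 6: 6
Found: True
Comparisons: 1


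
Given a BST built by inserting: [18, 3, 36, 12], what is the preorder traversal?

Tree insertion order: [18, 3, 36, 12]
Tree (level-order array): [18, 3, 36, None, 12]
Preorder traversal: [18, 3, 12, 36]


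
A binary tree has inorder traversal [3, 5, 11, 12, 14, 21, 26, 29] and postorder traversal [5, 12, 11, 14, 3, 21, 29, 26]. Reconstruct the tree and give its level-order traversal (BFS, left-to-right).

Inorder:   [3, 5, 11, 12, 14, 21, 26, 29]
Postorder: [5, 12, 11, 14, 3, 21, 29, 26]
Algorithm: postorder visits root last, so walk postorder right-to-left;
each value is the root of the current inorder slice — split it at that
value, recurse on the right subtree first, then the left.
Recursive splits:
  root=26; inorder splits into left=[3, 5, 11, 12, 14, 21], right=[29]
  root=29; inorder splits into left=[], right=[]
  root=21; inorder splits into left=[3, 5, 11, 12, 14], right=[]
  root=3; inorder splits into left=[], right=[5, 11, 12, 14]
  root=14; inorder splits into left=[5, 11, 12], right=[]
  root=11; inorder splits into left=[5], right=[12]
  root=12; inorder splits into left=[], right=[]
  root=5; inorder splits into left=[], right=[]
Reconstructed level-order: [26, 21, 29, 3, 14, 11, 5, 12]


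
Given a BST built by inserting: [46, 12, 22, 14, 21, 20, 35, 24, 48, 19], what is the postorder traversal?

Tree insertion order: [46, 12, 22, 14, 21, 20, 35, 24, 48, 19]
Tree (level-order array): [46, 12, 48, None, 22, None, None, 14, 35, None, 21, 24, None, 20, None, None, None, 19]
Postorder traversal: [19, 20, 21, 14, 24, 35, 22, 12, 48, 46]


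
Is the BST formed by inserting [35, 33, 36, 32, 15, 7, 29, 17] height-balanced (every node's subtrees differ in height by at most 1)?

Tree (level-order array): [35, 33, 36, 32, None, None, None, 15, None, 7, 29, None, None, 17]
Definition: a tree is height-balanced if, at every node, |h(left) - h(right)| <= 1 (empty subtree has height -1).
Bottom-up per-node check:
  node 7: h_left=-1, h_right=-1, diff=0 [OK], height=0
  node 17: h_left=-1, h_right=-1, diff=0 [OK], height=0
  node 29: h_left=0, h_right=-1, diff=1 [OK], height=1
  node 15: h_left=0, h_right=1, diff=1 [OK], height=2
  node 32: h_left=2, h_right=-1, diff=3 [FAIL (|2--1|=3 > 1)], height=3
  node 33: h_left=3, h_right=-1, diff=4 [FAIL (|3--1|=4 > 1)], height=4
  node 36: h_left=-1, h_right=-1, diff=0 [OK], height=0
  node 35: h_left=4, h_right=0, diff=4 [FAIL (|4-0|=4 > 1)], height=5
Node 32 violates the condition: |2 - -1| = 3 > 1.
Result: Not balanced


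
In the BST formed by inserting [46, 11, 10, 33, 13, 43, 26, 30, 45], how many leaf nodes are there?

Tree built from: [46, 11, 10, 33, 13, 43, 26, 30, 45]
Tree (level-order array): [46, 11, None, 10, 33, None, None, 13, 43, None, 26, None, 45, None, 30]
Rule: A leaf has 0 children.
Per-node child counts:
  node 46: 1 child(ren)
  node 11: 2 child(ren)
  node 10: 0 child(ren)
  node 33: 2 child(ren)
  node 13: 1 child(ren)
  node 26: 1 child(ren)
  node 30: 0 child(ren)
  node 43: 1 child(ren)
  node 45: 0 child(ren)
Matching nodes: [10, 30, 45]
Count of leaf nodes: 3


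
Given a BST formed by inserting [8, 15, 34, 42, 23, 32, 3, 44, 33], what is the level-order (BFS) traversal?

Tree insertion order: [8, 15, 34, 42, 23, 32, 3, 44, 33]
Tree (level-order array): [8, 3, 15, None, None, None, 34, 23, 42, None, 32, None, 44, None, 33]
BFS from the root, enqueuing left then right child of each popped node:
  queue [8] -> pop 8, enqueue [3, 15], visited so far: [8]
  queue [3, 15] -> pop 3, enqueue [none], visited so far: [8, 3]
  queue [15] -> pop 15, enqueue [34], visited so far: [8, 3, 15]
  queue [34] -> pop 34, enqueue [23, 42], visited so far: [8, 3, 15, 34]
  queue [23, 42] -> pop 23, enqueue [32], visited so far: [8, 3, 15, 34, 23]
  queue [42, 32] -> pop 42, enqueue [44], visited so far: [8, 3, 15, 34, 23, 42]
  queue [32, 44] -> pop 32, enqueue [33], visited so far: [8, 3, 15, 34, 23, 42, 32]
  queue [44, 33] -> pop 44, enqueue [none], visited so far: [8, 3, 15, 34, 23, 42, 32, 44]
  queue [33] -> pop 33, enqueue [none], visited so far: [8, 3, 15, 34, 23, 42, 32, 44, 33]
Result: [8, 3, 15, 34, 23, 42, 32, 44, 33]


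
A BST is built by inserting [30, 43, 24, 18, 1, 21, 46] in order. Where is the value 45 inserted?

Starting tree (level order): [30, 24, 43, 18, None, None, 46, 1, 21]
Insertion path: 30 -> 43 -> 46
Result: insert 45 as left child of 46
Final tree (level order): [30, 24, 43, 18, None, None, 46, 1, 21, 45]


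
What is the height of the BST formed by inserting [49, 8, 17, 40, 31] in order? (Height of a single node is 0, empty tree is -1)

Insertion order: [49, 8, 17, 40, 31]
Tree (level-order array): [49, 8, None, None, 17, None, 40, 31]
Compute height bottom-up (empty subtree = -1):
  height(31) = 1 + max(-1, -1) = 0
  height(40) = 1 + max(0, -1) = 1
  height(17) = 1 + max(-1, 1) = 2
  height(8) = 1 + max(-1, 2) = 3
  height(49) = 1 + max(3, -1) = 4
Height = 4


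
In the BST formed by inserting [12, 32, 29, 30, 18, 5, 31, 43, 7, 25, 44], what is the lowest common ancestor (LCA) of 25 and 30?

Tree insertion order: [12, 32, 29, 30, 18, 5, 31, 43, 7, 25, 44]
Tree (level-order array): [12, 5, 32, None, 7, 29, 43, None, None, 18, 30, None, 44, None, 25, None, 31]
In a BST, the LCA of p=25, q=30 is the first node v on the
root-to-leaf path with p <= v <= q (go left if both < v, right if both > v).
Walk from root:
  at 12: both 25 and 30 > 12, go right
  at 32: both 25 and 30 < 32, go left
  at 29: 25 <= 29 <= 30, this is the LCA
LCA = 29


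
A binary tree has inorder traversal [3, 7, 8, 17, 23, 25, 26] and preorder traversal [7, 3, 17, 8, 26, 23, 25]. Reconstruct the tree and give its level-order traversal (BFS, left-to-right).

Inorder:  [3, 7, 8, 17, 23, 25, 26]
Preorder: [7, 3, 17, 8, 26, 23, 25]
Algorithm: preorder visits root first, so consume preorder in order;
for each root, split the current inorder slice at that value into
left-subtree inorder and right-subtree inorder, then recurse.
Recursive splits:
  root=7; inorder splits into left=[3], right=[8, 17, 23, 25, 26]
  root=3; inorder splits into left=[], right=[]
  root=17; inorder splits into left=[8], right=[23, 25, 26]
  root=8; inorder splits into left=[], right=[]
  root=26; inorder splits into left=[23, 25], right=[]
  root=23; inorder splits into left=[], right=[25]
  root=25; inorder splits into left=[], right=[]
Reconstructed level-order: [7, 3, 17, 8, 26, 23, 25]


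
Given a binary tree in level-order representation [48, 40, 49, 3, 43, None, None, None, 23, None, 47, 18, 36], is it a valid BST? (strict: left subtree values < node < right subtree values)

Level-order array: [48, 40, 49, 3, 43, None, None, None, 23, None, 47, 18, 36]
Validate using subtree bounds (lo, hi): at each node, require lo < value < hi,
then recurse left with hi=value and right with lo=value.
Preorder trace (stopping at first violation):
  at node 48 with bounds (-inf, +inf): OK
  at node 40 with bounds (-inf, 48): OK
  at node 3 with bounds (-inf, 40): OK
  at node 23 with bounds (3, 40): OK
  at node 18 with bounds (3, 23): OK
  at node 36 with bounds (23, 40): OK
  at node 43 with bounds (40, 48): OK
  at node 47 with bounds (43, 48): OK
  at node 49 with bounds (48, +inf): OK
No violation found at any node.
Result: Valid BST


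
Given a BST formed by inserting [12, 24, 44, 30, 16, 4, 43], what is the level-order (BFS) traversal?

Tree insertion order: [12, 24, 44, 30, 16, 4, 43]
Tree (level-order array): [12, 4, 24, None, None, 16, 44, None, None, 30, None, None, 43]
BFS from the root, enqueuing left then right child of each popped node:
  queue [12] -> pop 12, enqueue [4, 24], visited so far: [12]
  queue [4, 24] -> pop 4, enqueue [none], visited so far: [12, 4]
  queue [24] -> pop 24, enqueue [16, 44], visited so far: [12, 4, 24]
  queue [16, 44] -> pop 16, enqueue [none], visited so far: [12, 4, 24, 16]
  queue [44] -> pop 44, enqueue [30], visited so far: [12, 4, 24, 16, 44]
  queue [30] -> pop 30, enqueue [43], visited so far: [12, 4, 24, 16, 44, 30]
  queue [43] -> pop 43, enqueue [none], visited so far: [12, 4, 24, 16, 44, 30, 43]
Result: [12, 4, 24, 16, 44, 30, 43]


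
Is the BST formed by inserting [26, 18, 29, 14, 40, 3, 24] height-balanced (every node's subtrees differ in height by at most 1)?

Tree (level-order array): [26, 18, 29, 14, 24, None, 40, 3]
Definition: a tree is height-balanced if, at every node, |h(left) - h(right)| <= 1 (empty subtree has height -1).
Bottom-up per-node check:
  node 3: h_left=-1, h_right=-1, diff=0 [OK], height=0
  node 14: h_left=0, h_right=-1, diff=1 [OK], height=1
  node 24: h_left=-1, h_right=-1, diff=0 [OK], height=0
  node 18: h_left=1, h_right=0, diff=1 [OK], height=2
  node 40: h_left=-1, h_right=-1, diff=0 [OK], height=0
  node 29: h_left=-1, h_right=0, diff=1 [OK], height=1
  node 26: h_left=2, h_right=1, diff=1 [OK], height=3
All nodes satisfy the balance condition.
Result: Balanced


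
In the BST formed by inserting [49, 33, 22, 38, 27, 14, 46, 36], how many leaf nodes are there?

Tree built from: [49, 33, 22, 38, 27, 14, 46, 36]
Tree (level-order array): [49, 33, None, 22, 38, 14, 27, 36, 46]
Rule: A leaf has 0 children.
Per-node child counts:
  node 49: 1 child(ren)
  node 33: 2 child(ren)
  node 22: 2 child(ren)
  node 14: 0 child(ren)
  node 27: 0 child(ren)
  node 38: 2 child(ren)
  node 36: 0 child(ren)
  node 46: 0 child(ren)
Matching nodes: [14, 27, 36, 46]
Count of leaf nodes: 4


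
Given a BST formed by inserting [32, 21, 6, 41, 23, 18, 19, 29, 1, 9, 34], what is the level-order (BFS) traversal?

Tree insertion order: [32, 21, 6, 41, 23, 18, 19, 29, 1, 9, 34]
Tree (level-order array): [32, 21, 41, 6, 23, 34, None, 1, 18, None, 29, None, None, None, None, 9, 19]
BFS from the root, enqueuing left then right child of each popped node:
  queue [32] -> pop 32, enqueue [21, 41], visited so far: [32]
  queue [21, 41] -> pop 21, enqueue [6, 23], visited so far: [32, 21]
  queue [41, 6, 23] -> pop 41, enqueue [34], visited so far: [32, 21, 41]
  queue [6, 23, 34] -> pop 6, enqueue [1, 18], visited so far: [32, 21, 41, 6]
  queue [23, 34, 1, 18] -> pop 23, enqueue [29], visited so far: [32, 21, 41, 6, 23]
  queue [34, 1, 18, 29] -> pop 34, enqueue [none], visited so far: [32, 21, 41, 6, 23, 34]
  queue [1, 18, 29] -> pop 1, enqueue [none], visited so far: [32, 21, 41, 6, 23, 34, 1]
  queue [18, 29] -> pop 18, enqueue [9, 19], visited so far: [32, 21, 41, 6, 23, 34, 1, 18]
  queue [29, 9, 19] -> pop 29, enqueue [none], visited so far: [32, 21, 41, 6, 23, 34, 1, 18, 29]
  queue [9, 19] -> pop 9, enqueue [none], visited so far: [32, 21, 41, 6, 23, 34, 1, 18, 29, 9]
  queue [19] -> pop 19, enqueue [none], visited so far: [32, 21, 41, 6, 23, 34, 1, 18, 29, 9, 19]
Result: [32, 21, 41, 6, 23, 34, 1, 18, 29, 9, 19]


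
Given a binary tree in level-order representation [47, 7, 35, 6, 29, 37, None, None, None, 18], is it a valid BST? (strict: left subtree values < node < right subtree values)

Level-order array: [47, 7, 35, 6, 29, 37, None, None, None, 18]
Validate using subtree bounds (lo, hi): at each node, require lo < value < hi,
then recurse left with hi=value and right with lo=value.
Preorder trace (stopping at first violation):
  at node 47 with bounds (-inf, +inf): OK
  at node 7 with bounds (-inf, 47): OK
  at node 6 with bounds (-inf, 7): OK
  at node 29 with bounds (7, 47): OK
  at node 18 with bounds (7, 29): OK
  at node 35 with bounds (47, +inf): VIOLATION
Node 35 violates its bound: not (47 < 35 < +inf).
Result: Not a valid BST


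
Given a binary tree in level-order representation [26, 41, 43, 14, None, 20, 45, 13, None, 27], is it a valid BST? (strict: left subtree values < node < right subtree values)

Level-order array: [26, 41, 43, 14, None, 20, 45, 13, None, 27]
Validate using subtree bounds (lo, hi): at each node, require lo < value < hi,
then recurse left with hi=value and right with lo=value.
Preorder trace (stopping at first violation):
  at node 26 with bounds (-inf, +inf): OK
  at node 41 with bounds (-inf, 26): VIOLATION
Node 41 violates its bound: not (-inf < 41 < 26).
Result: Not a valid BST


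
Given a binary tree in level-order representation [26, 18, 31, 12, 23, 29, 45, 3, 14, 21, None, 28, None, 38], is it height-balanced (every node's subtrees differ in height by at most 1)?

Tree (level-order array): [26, 18, 31, 12, 23, 29, 45, 3, 14, 21, None, 28, None, 38]
Definition: a tree is height-balanced if, at every node, |h(left) - h(right)| <= 1 (empty subtree has height -1).
Bottom-up per-node check:
  node 3: h_left=-1, h_right=-1, diff=0 [OK], height=0
  node 14: h_left=-1, h_right=-1, diff=0 [OK], height=0
  node 12: h_left=0, h_right=0, diff=0 [OK], height=1
  node 21: h_left=-1, h_right=-1, diff=0 [OK], height=0
  node 23: h_left=0, h_right=-1, diff=1 [OK], height=1
  node 18: h_left=1, h_right=1, diff=0 [OK], height=2
  node 28: h_left=-1, h_right=-1, diff=0 [OK], height=0
  node 29: h_left=0, h_right=-1, diff=1 [OK], height=1
  node 38: h_left=-1, h_right=-1, diff=0 [OK], height=0
  node 45: h_left=0, h_right=-1, diff=1 [OK], height=1
  node 31: h_left=1, h_right=1, diff=0 [OK], height=2
  node 26: h_left=2, h_right=2, diff=0 [OK], height=3
All nodes satisfy the balance condition.
Result: Balanced


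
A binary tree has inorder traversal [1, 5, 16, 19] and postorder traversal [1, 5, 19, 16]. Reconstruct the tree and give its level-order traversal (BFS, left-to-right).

Inorder:   [1, 5, 16, 19]
Postorder: [1, 5, 19, 16]
Algorithm: postorder visits root last, so walk postorder right-to-left;
each value is the root of the current inorder slice — split it at that
value, recurse on the right subtree first, then the left.
Recursive splits:
  root=16; inorder splits into left=[1, 5], right=[19]
  root=19; inorder splits into left=[], right=[]
  root=5; inorder splits into left=[1], right=[]
  root=1; inorder splits into left=[], right=[]
Reconstructed level-order: [16, 5, 19, 1]


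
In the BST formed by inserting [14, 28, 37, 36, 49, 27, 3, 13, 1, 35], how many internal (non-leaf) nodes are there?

Tree built from: [14, 28, 37, 36, 49, 27, 3, 13, 1, 35]
Tree (level-order array): [14, 3, 28, 1, 13, 27, 37, None, None, None, None, None, None, 36, 49, 35]
Rule: An internal node has at least one child.
Per-node child counts:
  node 14: 2 child(ren)
  node 3: 2 child(ren)
  node 1: 0 child(ren)
  node 13: 0 child(ren)
  node 28: 2 child(ren)
  node 27: 0 child(ren)
  node 37: 2 child(ren)
  node 36: 1 child(ren)
  node 35: 0 child(ren)
  node 49: 0 child(ren)
Matching nodes: [14, 3, 28, 37, 36]
Count of internal (non-leaf) nodes: 5


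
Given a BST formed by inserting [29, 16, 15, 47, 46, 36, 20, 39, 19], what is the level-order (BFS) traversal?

Tree insertion order: [29, 16, 15, 47, 46, 36, 20, 39, 19]
Tree (level-order array): [29, 16, 47, 15, 20, 46, None, None, None, 19, None, 36, None, None, None, None, 39]
BFS from the root, enqueuing left then right child of each popped node:
  queue [29] -> pop 29, enqueue [16, 47], visited so far: [29]
  queue [16, 47] -> pop 16, enqueue [15, 20], visited so far: [29, 16]
  queue [47, 15, 20] -> pop 47, enqueue [46], visited so far: [29, 16, 47]
  queue [15, 20, 46] -> pop 15, enqueue [none], visited so far: [29, 16, 47, 15]
  queue [20, 46] -> pop 20, enqueue [19], visited so far: [29, 16, 47, 15, 20]
  queue [46, 19] -> pop 46, enqueue [36], visited so far: [29, 16, 47, 15, 20, 46]
  queue [19, 36] -> pop 19, enqueue [none], visited so far: [29, 16, 47, 15, 20, 46, 19]
  queue [36] -> pop 36, enqueue [39], visited so far: [29, 16, 47, 15, 20, 46, 19, 36]
  queue [39] -> pop 39, enqueue [none], visited so far: [29, 16, 47, 15, 20, 46, 19, 36, 39]
Result: [29, 16, 47, 15, 20, 46, 19, 36, 39]


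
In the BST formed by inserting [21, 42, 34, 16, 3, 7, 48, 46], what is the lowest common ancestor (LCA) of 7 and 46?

Tree insertion order: [21, 42, 34, 16, 3, 7, 48, 46]
Tree (level-order array): [21, 16, 42, 3, None, 34, 48, None, 7, None, None, 46]
In a BST, the LCA of p=7, q=46 is the first node v on the
root-to-leaf path with p <= v <= q (go left if both < v, right if both > v).
Walk from root:
  at 21: 7 <= 21 <= 46, this is the LCA
LCA = 21


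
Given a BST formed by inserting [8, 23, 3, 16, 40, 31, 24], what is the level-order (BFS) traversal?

Tree insertion order: [8, 23, 3, 16, 40, 31, 24]
Tree (level-order array): [8, 3, 23, None, None, 16, 40, None, None, 31, None, 24]
BFS from the root, enqueuing left then right child of each popped node:
  queue [8] -> pop 8, enqueue [3, 23], visited so far: [8]
  queue [3, 23] -> pop 3, enqueue [none], visited so far: [8, 3]
  queue [23] -> pop 23, enqueue [16, 40], visited so far: [8, 3, 23]
  queue [16, 40] -> pop 16, enqueue [none], visited so far: [8, 3, 23, 16]
  queue [40] -> pop 40, enqueue [31], visited so far: [8, 3, 23, 16, 40]
  queue [31] -> pop 31, enqueue [24], visited so far: [8, 3, 23, 16, 40, 31]
  queue [24] -> pop 24, enqueue [none], visited so far: [8, 3, 23, 16, 40, 31, 24]
Result: [8, 3, 23, 16, 40, 31, 24]


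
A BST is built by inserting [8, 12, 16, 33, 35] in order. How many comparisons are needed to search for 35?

Search path for 35: 8 -> 12 -> 16 -> 33 -> 35
Found: True
Comparisons: 5


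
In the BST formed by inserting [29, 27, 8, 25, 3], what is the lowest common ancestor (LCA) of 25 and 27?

Tree insertion order: [29, 27, 8, 25, 3]
Tree (level-order array): [29, 27, None, 8, None, 3, 25]
In a BST, the LCA of p=25, q=27 is the first node v on the
root-to-leaf path with p <= v <= q (go left if both < v, right if both > v).
Walk from root:
  at 29: both 25 and 27 < 29, go left
  at 27: 25 <= 27 <= 27, this is the LCA
LCA = 27


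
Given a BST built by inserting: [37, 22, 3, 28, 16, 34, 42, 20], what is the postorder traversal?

Tree insertion order: [37, 22, 3, 28, 16, 34, 42, 20]
Tree (level-order array): [37, 22, 42, 3, 28, None, None, None, 16, None, 34, None, 20]
Postorder traversal: [20, 16, 3, 34, 28, 22, 42, 37]


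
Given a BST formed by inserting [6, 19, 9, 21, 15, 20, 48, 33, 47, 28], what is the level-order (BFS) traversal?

Tree insertion order: [6, 19, 9, 21, 15, 20, 48, 33, 47, 28]
Tree (level-order array): [6, None, 19, 9, 21, None, 15, 20, 48, None, None, None, None, 33, None, 28, 47]
BFS from the root, enqueuing left then right child of each popped node:
  queue [6] -> pop 6, enqueue [19], visited so far: [6]
  queue [19] -> pop 19, enqueue [9, 21], visited so far: [6, 19]
  queue [9, 21] -> pop 9, enqueue [15], visited so far: [6, 19, 9]
  queue [21, 15] -> pop 21, enqueue [20, 48], visited so far: [6, 19, 9, 21]
  queue [15, 20, 48] -> pop 15, enqueue [none], visited so far: [6, 19, 9, 21, 15]
  queue [20, 48] -> pop 20, enqueue [none], visited so far: [6, 19, 9, 21, 15, 20]
  queue [48] -> pop 48, enqueue [33], visited so far: [6, 19, 9, 21, 15, 20, 48]
  queue [33] -> pop 33, enqueue [28, 47], visited so far: [6, 19, 9, 21, 15, 20, 48, 33]
  queue [28, 47] -> pop 28, enqueue [none], visited so far: [6, 19, 9, 21, 15, 20, 48, 33, 28]
  queue [47] -> pop 47, enqueue [none], visited so far: [6, 19, 9, 21, 15, 20, 48, 33, 28, 47]
Result: [6, 19, 9, 21, 15, 20, 48, 33, 28, 47]


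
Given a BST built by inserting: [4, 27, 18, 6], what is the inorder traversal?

Tree insertion order: [4, 27, 18, 6]
Tree (level-order array): [4, None, 27, 18, None, 6]
Inorder traversal: [4, 6, 18, 27]


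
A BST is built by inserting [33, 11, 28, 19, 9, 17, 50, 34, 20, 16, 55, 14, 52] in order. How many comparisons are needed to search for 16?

Search path for 16: 33 -> 11 -> 28 -> 19 -> 17 -> 16
Found: True
Comparisons: 6


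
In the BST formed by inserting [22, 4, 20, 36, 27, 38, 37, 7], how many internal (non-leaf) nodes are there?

Tree built from: [22, 4, 20, 36, 27, 38, 37, 7]
Tree (level-order array): [22, 4, 36, None, 20, 27, 38, 7, None, None, None, 37]
Rule: An internal node has at least one child.
Per-node child counts:
  node 22: 2 child(ren)
  node 4: 1 child(ren)
  node 20: 1 child(ren)
  node 7: 0 child(ren)
  node 36: 2 child(ren)
  node 27: 0 child(ren)
  node 38: 1 child(ren)
  node 37: 0 child(ren)
Matching nodes: [22, 4, 20, 36, 38]
Count of internal (non-leaf) nodes: 5


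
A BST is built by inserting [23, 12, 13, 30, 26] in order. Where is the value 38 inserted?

Starting tree (level order): [23, 12, 30, None, 13, 26]
Insertion path: 23 -> 30
Result: insert 38 as right child of 30
Final tree (level order): [23, 12, 30, None, 13, 26, 38]


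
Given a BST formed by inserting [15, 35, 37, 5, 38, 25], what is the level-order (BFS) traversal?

Tree insertion order: [15, 35, 37, 5, 38, 25]
Tree (level-order array): [15, 5, 35, None, None, 25, 37, None, None, None, 38]
BFS from the root, enqueuing left then right child of each popped node:
  queue [15] -> pop 15, enqueue [5, 35], visited so far: [15]
  queue [5, 35] -> pop 5, enqueue [none], visited so far: [15, 5]
  queue [35] -> pop 35, enqueue [25, 37], visited so far: [15, 5, 35]
  queue [25, 37] -> pop 25, enqueue [none], visited so far: [15, 5, 35, 25]
  queue [37] -> pop 37, enqueue [38], visited so far: [15, 5, 35, 25, 37]
  queue [38] -> pop 38, enqueue [none], visited so far: [15, 5, 35, 25, 37, 38]
Result: [15, 5, 35, 25, 37, 38]


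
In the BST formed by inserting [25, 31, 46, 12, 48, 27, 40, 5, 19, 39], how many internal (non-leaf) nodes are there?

Tree built from: [25, 31, 46, 12, 48, 27, 40, 5, 19, 39]
Tree (level-order array): [25, 12, 31, 5, 19, 27, 46, None, None, None, None, None, None, 40, 48, 39]
Rule: An internal node has at least one child.
Per-node child counts:
  node 25: 2 child(ren)
  node 12: 2 child(ren)
  node 5: 0 child(ren)
  node 19: 0 child(ren)
  node 31: 2 child(ren)
  node 27: 0 child(ren)
  node 46: 2 child(ren)
  node 40: 1 child(ren)
  node 39: 0 child(ren)
  node 48: 0 child(ren)
Matching nodes: [25, 12, 31, 46, 40]
Count of internal (non-leaf) nodes: 5


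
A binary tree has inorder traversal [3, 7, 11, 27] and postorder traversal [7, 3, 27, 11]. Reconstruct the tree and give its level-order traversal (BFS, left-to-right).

Inorder:   [3, 7, 11, 27]
Postorder: [7, 3, 27, 11]
Algorithm: postorder visits root last, so walk postorder right-to-left;
each value is the root of the current inorder slice — split it at that
value, recurse on the right subtree first, then the left.
Recursive splits:
  root=11; inorder splits into left=[3, 7], right=[27]
  root=27; inorder splits into left=[], right=[]
  root=3; inorder splits into left=[], right=[7]
  root=7; inorder splits into left=[], right=[]
Reconstructed level-order: [11, 3, 27, 7]


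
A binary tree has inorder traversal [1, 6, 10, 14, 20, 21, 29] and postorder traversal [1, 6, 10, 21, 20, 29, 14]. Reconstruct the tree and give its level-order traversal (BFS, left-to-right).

Inorder:   [1, 6, 10, 14, 20, 21, 29]
Postorder: [1, 6, 10, 21, 20, 29, 14]
Algorithm: postorder visits root last, so walk postorder right-to-left;
each value is the root of the current inorder slice — split it at that
value, recurse on the right subtree first, then the left.
Recursive splits:
  root=14; inorder splits into left=[1, 6, 10], right=[20, 21, 29]
  root=29; inorder splits into left=[20, 21], right=[]
  root=20; inorder splits into left=[], right=[21]
  root=21; inorder splits into left=[], right=[]
  root=10; inorder splits into left=[1, 6], right=[]
  root=6; inorder splits into left=[1], right=[]
  root=1; inorder splits into left=[], right=[]
Reconstructed level-order: [14, 10, 29, 6, 20, 1, 21]


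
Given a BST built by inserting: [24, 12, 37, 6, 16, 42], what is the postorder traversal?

Tree insertion order: [24, 12, 37, 6, 16, 42]
Tree (level-order array): [24, 12, 37, 6, 16, None, 42]
Postorder traversal: [6, 16, 12, 42, 37, 24]


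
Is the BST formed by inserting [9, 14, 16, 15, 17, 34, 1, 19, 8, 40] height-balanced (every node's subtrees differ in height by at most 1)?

Tree (level-order array): [9, 1, 14, None, 8, None, 16, None, None, 15, 17, None, None, None, 34, 19, 40]
Definition: a tree is height-balanced if, at every node, |h(left) - h(right)| <= 1 (empty subtree has height -1).
Bottom-up per-node check:
  node 8: h_left=-1, h_right=-1, diff=0 [OK], height=0
  node 1: h_left=-1, h_right=0, diff=1 [OK], height=1
  node 15: h_left=-1, h_right=-1, diff=0 [OK], height=0
  node 19: h_left=-1, h_right=-1, diff=0 [OK], height=0
  node 40: h_left=-1, h_right=-1, diff=0 [OK], height=0
  node 34: h_left=0, h_right=0, diff=0 [OK], height=1
  node 17: h_left=-1, h_right=1, diff=2 [FAIL (|-1-1|=2 > 1)], height=2
  node 16: h_left=0, h_right=2, diff=2 [FAIL (|0-2|=2 > 1)], height=3
  node 14: h_left=-1, h_right=3, diff=4 [FAIL (|-1-3|=4 > 1)], height=4
  node 9: h_left=1, h_right=4, diff=3 [FAIL (|1-4|=3 > 1)], height=5
Node 17 violates the condition: |-1 - 1| = 2 > 1.
Result: Not balanced


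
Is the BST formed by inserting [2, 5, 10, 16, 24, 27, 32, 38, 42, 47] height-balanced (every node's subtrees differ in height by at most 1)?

Tree (level-order array): [2, None, 5, None, 10, None, 16, None, 24, None, 27, None, 32, None, 38, None, 42, None, 47]
Definition: a tree is height-balanced if, at every node, |h(left) - h(right)| <= 1 (empty subtree has height -1).
Bottom-up per-node check:
  node 47: h_left=-1, h_right=-1, diff=0 [OK], height=0
  node 42: h_left=-1, h_right=0, diff=1 [OK], height=1
  node 38: h_left=-1, h_right=1, diff=2 [FAIL (|-1-1|=2 > 1)], height=2
  node 32: h_left=-1, h_right=2, diff=3 [FAIL (|-1-2|=3 > 1)], height=3
  node 27: h_left=-1, h_right=3, diff=4 [FAIL (|-1-3|=4 > 1)], height=4
  node 24: h_left=-1, h_right=4, diff=5 [FAIL (|-1-4|=5 > 1)], height=5
  node 16: h_left=-1, h_right=5, diff=6 [FAIL (|-1-5|=6 > 1)], height=6
  node 10: h_left=-1, h_right=6, diff=7 [FAIL (|-1-6|=7 > 1)], height=7
  node 5: h_left=-1, h_right=7, diff=8 [FAIL (|-1-7|=8 > 1)], height=8
  node 2: h_left=-1, h_right=8, diff=9 [FAIL (|-1-8|=9 > 1)], height=9
Node 38 violates the condition: |-1 - 1| = 2 > 1.
Result: Not balanced


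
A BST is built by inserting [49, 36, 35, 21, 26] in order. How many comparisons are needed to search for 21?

Search path for 21: 49 -> 36 -> 35 -> 21
Found: True
Comparisons: 4


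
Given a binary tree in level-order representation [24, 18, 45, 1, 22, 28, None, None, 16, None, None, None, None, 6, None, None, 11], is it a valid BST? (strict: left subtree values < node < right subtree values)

Level-order array: [24, 18, 45, 1, 22, 28, None, None, 16, None, None, None, None, 6, None, None, 11]
Validate using subtree bounds (lo, hi): at each node, require lo < value < hi,
then recurse left with hi=value and right with lo=value.
Preorder trace (stopping at first violation):
  at node 24 with bounds (-inf, +inf): OK
  at node 18 with bounds (-inf, 24): OK
  at node 1 with bounds (-inf, 18): OK
  at node 16 with bounds (1, 18): OK
  at node 6 with bounds (1, 16): OK
  at node 11 with bounds (6, 16): OK
  at node 22 with bounds (18, 24): OK
  at node 45 with bounds (24, +inf): OK
  at node 28 with bounds (24, 45): OK
No violation found at any node.
Result: Valid BST


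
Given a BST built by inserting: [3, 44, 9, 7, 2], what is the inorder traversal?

Tree insertion order: [3, 44, 9, 7, 2]
Tree (level-order array): [3, 2, 44, None, None, 9, None, 7]
Inorder traversal: [2, 3, 7, 9, 44]


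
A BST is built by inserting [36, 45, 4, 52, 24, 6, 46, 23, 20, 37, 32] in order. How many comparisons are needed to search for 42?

Search path for 42: 36 -> 45 -> 37
Found: False
Comparisons: 3


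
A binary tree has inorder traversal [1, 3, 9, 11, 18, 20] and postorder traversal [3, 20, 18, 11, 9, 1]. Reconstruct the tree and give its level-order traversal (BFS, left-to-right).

Inorder:   [1, 3, 9, 11, 18, 20]
Postorder: [3, 20, 18, 11, 9, 1]
Algorithm: postorder visits root last, so walk postorder right-to-left;
each value is the root of the current inorder slice — split it at that
value, recurse on the right subtree first, then the left.
Recursive splits:
  root=1; inorder splits into left=[], right=[3, 9, 11, 18, 20]
  root=9; inorder splits into left=[3], right=[11, 18, 20]
  root=11; inorder splits into left=[], right=[18, 20]
  root=18; inorder splits into left=[], right=[20]
  root=20; inorder splits into left=[], right=[]
  root=3; inorder splits into left=[], right=[]
Reconstructed level-order: [1, 9, 3, 11, 18, 20]


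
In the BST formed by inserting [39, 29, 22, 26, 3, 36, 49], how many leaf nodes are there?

Tree built from: [39, 29, 22, 26, 3, 36, 49]
Tree (level-order array): [39, 29, 49, 22, 36, None, None, 3, 26]
Rule: A leaf has 0 children.
Per-node child counts:
  node 39: 2 child(ren)
  node 29: 2 child(ren)
  node 22: 2 child(ren)
  node 3: 0 child(ren)
  node 26: 0 child(ren)
  node 36: 0 child(ren)
  node 49: 0 child(ren)
Matching nodes: [3, 26, 36, 49]
Count of leaf nodes: 4


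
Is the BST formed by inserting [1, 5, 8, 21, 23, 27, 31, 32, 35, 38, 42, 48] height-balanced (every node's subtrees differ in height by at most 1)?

Tree (level-order array): [1, None, 5, None, 8, None, 21, None, 23, None, 27, None, 31, None, 32, None, 35, None, 38, None, 42, None, 48]
Definition: a tree is height-balanced if, at every node, |h(left) - h(right)| <= 1 (empty subtree has height -1).
Bottom-up per-node check:
  node 48: h_left=-1, h_right=-1, diff=0 [OK], height=0
  node 42: h_left=-1, h_right=0, diff=1 [OK], height=1
  node 38: h_left=-1, h_right=1, diff=2 [FAIL (|-1-1|=2 > 1)], height=2
  node 35: h_left=-1, h_right=2, diff=3 [FAIL (|-1-2|=3 > 1)], height=3
  node 32: h_left=-1, h_right=3, diff=4 [FAIL (|-1-3|=4 > 1)], height=4
  node 31: h_left=-1, h_right=4, diff=5 [FAIL (|-1-4|=5 > 1)], height=5
  node 27: h_left=-1, h_right=5, diff=6 [FAIL (|-1-5|=6 > 1)], height=6
  node 23: h_left=-1, h_right=6, diff=7 [FAIL (|-1-6|=7 > 1)], height=7
  node 21: h_left=-1, h_right=7, diff=8 [FAIL (|-1-7|=8 > 1)], height=8
  node 8: h_left=-1, h_right=8, diff=9 [FAIL (|-1-8|=9 > 1)], height=9
  node 5: h_left=-1, h_right=9, diff=10 [FAIL (|-1-9|=10 > 1)], height=10
  node 1: h_left=-1, h_right=10, diff=11 [FAIL (|-1-10|=11 > 1)], height=11
Node 38 violates the condition: |-1 - 1| = 2 > 1.
Result: Not balanced


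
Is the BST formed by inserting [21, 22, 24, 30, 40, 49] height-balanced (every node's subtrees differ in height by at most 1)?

Tree (level-order array): [21, None, 22, None, 24, None, 30, None, 40, None, 49]
Definition: a tree is height-balanced if, at every node, |h(left) - h(right)| <= 1 (empty subtree has height -1).
Bottom-up per-node check:
  node 49: h_left=-1, h_right=-1, diff=0 [OK], height=0
  node 40: h_left=-1, h_right=0, diff=1 [OK], height=1
  node 30: h_left=-1, h_right=1, diff=2 [FAIL (|-1-1|=2 > 1)], height=2
  node 24: h_left=-1, h_right=2, diff=3 [FAIL (|-1-2|=3 > 1)], height=3
  node 22: h_left=-1, h_right=3, diff=4 [FAIL (|-1-3|=4 > 1)], height=4
  node 21: h_left=-1, h_right=4, diff=5 [FAIL (|-1-4|=5 > 1)], height=5
Node 30 violates the condition: |-1 - 1| = 2 > 1.
Result: Not balanced


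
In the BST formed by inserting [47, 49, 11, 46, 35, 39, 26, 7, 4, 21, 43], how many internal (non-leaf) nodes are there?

Tree built from: [47, 49, 11, 46, 35, 39, 26, 7, 4, 21, 43]
Tree (level-order array): [47, 11, 49, 7, 46, None, None, 4, None, 35, None, None, None, 26, 39, 21, None, None, 43]
Rule: An internal node has at least one child.
Per-node child counts:
  node 47: 2 child(ren)
  node 11: 2 child(ren)
  node 7: 1 child(ren)
  node 4: 0 child(ren)
  node 46: 1 child(ren)
  node 35: 2 child(ren)
  node 26: 1 child(ren)
  node 21: 0 child(ren)
  node 39: 1 child(ren)
  node 43: 0 child(ren)
  node 49: 0 child(ren)
Matching nodes: [47, 11, 7, 46, 35, 26, 39]
Count of internal (non-leaf) nodes: 7


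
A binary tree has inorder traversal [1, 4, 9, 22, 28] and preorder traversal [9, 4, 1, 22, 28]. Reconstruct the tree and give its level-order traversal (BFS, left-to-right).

Inorder:  [1, 4, 9, 22, 28]
Preorder: [9, 4, 1, 22, 28]
Algorithm: preorder visits root first, so consume preorder in order;
for each root, split the current inorder slice at that value into
left-subtree inorder and right-subtree inorder, then recurse.
Recursive splits:
  root=9; inorder splits into left=[1, 4], right=[22, 28]
  root=4; inorder splits into left=[1], right=[]
  root=1; inorder splits into left=[], right=[]
  root=22; inorder splits into left=[], right=[28]
  root=28; inorder splits into left=[], right=[]
Reconstructed level-order: [9, 4, 22, 1, 28]


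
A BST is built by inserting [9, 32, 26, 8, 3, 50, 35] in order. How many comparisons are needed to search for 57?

Search path for 57: 9 -> 32 -> 50
Found: False
Comparisons: 3


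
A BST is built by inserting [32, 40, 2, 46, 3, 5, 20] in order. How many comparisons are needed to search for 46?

Search path for 46: 32 -> 40 -> 46
Found: True
Comparisons: 3


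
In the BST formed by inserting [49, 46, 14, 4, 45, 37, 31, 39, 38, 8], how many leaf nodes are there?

Tree built from: [49, 46, 14, 4, 45, 37, 31, 39, 38, 8]
Tree (level-order array): [49, 46, None, 14, None, 4, 45, None, 8, 37, None, None, None, 31, 39, None, None, 38]
Rule: A leaf has 0 children.
Per-node child counts:
  node 49: 1 child(ren)
  node 46: 1 child(ren)
  node 14: 2 child(ren)
  node 4: 1 child(ren)
  node 8: 0 child(ren)
  node 45: 1 child(ren)
  node 37: 2 child(ren)
  node 31: 0 child(ren)
  node 39: 1 child(ren)
  node 38: 0 child(ren)
Matching nodes: [8, 31, 38]
Count of leaf nodes: 3


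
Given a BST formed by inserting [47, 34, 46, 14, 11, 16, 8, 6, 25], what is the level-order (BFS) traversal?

Tree insertion order: [47, 34, 46, 14, 11, 16, 8, 6, 25]
Tree (level-order array): [47, 34, None, 14, 46, 11, 16, None, None, 8, None, None, 25, 6]
BFS from the root, enqueuing left then right child of each popped node:
  queue [47] -> pop 47, enqueue [34], visited so far: [47]
  queue [34] -> pop 34, enqueue [14, 46], visited so far: [47, 34]
  queue [14, 46] -> pop 14, enqueue [11, 16], visited so far: [47, 34, 14]
  queue [46, 11, 16] -> pop 46, enqueue [none], visited so far: [47, 34, 14, 46]
  queue [11, 16] -> pop 11, enqueue [8], visited so far: [47, 34, 14, 46, 11]
  queue [16, 8] -> pop 16, enqueue [25], visited so far: [47, 34, 14, 46, 11, 16]
  queue [8, 25] -> pop 8, enqueue [6], visited so far: [47, 34, 14, 46, 11, 16, 8]
  queue [25, 6] -> pop 25, enqueue [none], visited so far: [47, 34, 14, 46, 11, 16, 8, 25]
  queue [6] -> pop 6, enqueue [none], visited so far: [47, 34, 14, 46, 11, 16, 8, 25, 6]
Result: [47, 34, 14, 46, 11, 16, 8, 25, 6]


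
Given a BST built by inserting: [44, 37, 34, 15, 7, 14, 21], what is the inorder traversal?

Tree insertion order: [44, 37, 34, 15, 7, 14, 21]
Tree (level-order array): [44, 37, None, 34, None, 15, None, 7, 21, None, 14]
Inorder traversal: [7, 14, 15, 21, 34, 37, 44]


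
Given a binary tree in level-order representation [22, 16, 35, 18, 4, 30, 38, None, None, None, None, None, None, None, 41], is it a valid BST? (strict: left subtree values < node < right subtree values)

Level-order array: [22, 16, 35, 18, 4, 30, 38, None, None, None, None, None, None, None, 41]
Validate using subtree bounds (lo, hi): at each node, require lo < value < hi,
then recurse left with hi=value and right with lo=value.
Preorder trace (stopping at first violation):
  at node 22 with bounds (-inf, +inf): OK
  at node 16 with bounds (-inf, 22): OK
  at node 18 with bounds (-inf, 16): VIOLATION
Node 18 violates its bound: not (-inf < 18 < 16).
Result: Not a valid BST
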